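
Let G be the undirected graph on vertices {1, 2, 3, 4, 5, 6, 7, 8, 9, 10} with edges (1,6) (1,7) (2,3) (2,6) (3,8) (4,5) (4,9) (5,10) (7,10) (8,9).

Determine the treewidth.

A width-2 tree decomposition is:
Bags: B1 = {1, 6, 7}  B2 = {2, 6, 7}  B3 = {2, 3, 7}  B4 = {3, 7, 8}  B5 = {7, 8, 9}  B6 = {4, 7, 9}  B7 = {4, 5, 7}  B8 = {5, 7, 10}
Tree: B1–B2, B2–B3, B3–B4, B4–B5, B5–B6, B6–B7, B7–B8
The largest bag has 3 vertices, giving width 2; this decomposition certifies tw(G) ≤ 2. For the lower bound, G contains the cycle 7–1–6–2–3–8–9–4–5–10–7, so G is not a forest; only forests have treewidth ≤ 1, hence tw(G) ≥ 2. Hence tw(G) = 2 exactly.

2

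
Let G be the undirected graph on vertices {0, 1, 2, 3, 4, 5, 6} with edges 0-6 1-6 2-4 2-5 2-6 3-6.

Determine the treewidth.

1

A width-1 tree decomposition is:
Bags: B1 = {2, 6}  B2 = {2, 4}  B3 = {2, 5}  B4 = {3, 6}  B5 = {0, 6}  B6 = {1, 6}
Tree: B1–B2, B2–B3, B1–B4, B1–B5, B4–B6
The largest bag has 2 vertices, giving width 1; this decomposition certifies tw(G) ≤ 1. G has an edge, so its treewidth is at least 1. Combining the bounds, tw(G) = 1.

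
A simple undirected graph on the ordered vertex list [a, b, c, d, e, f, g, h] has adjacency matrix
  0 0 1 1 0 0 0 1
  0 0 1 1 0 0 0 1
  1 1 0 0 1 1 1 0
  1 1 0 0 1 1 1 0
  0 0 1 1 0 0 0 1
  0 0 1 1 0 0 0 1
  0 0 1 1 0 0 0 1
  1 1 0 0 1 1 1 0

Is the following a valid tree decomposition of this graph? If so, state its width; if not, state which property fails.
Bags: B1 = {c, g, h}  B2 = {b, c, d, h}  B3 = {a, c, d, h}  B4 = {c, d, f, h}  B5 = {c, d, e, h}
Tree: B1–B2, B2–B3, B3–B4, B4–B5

A tree decomposition must satisfy three properties: every vertex lies in some bag; for every edge, both endpoints lie together in some bag; and for every vertex, the bags containing it form a connected subtree. Here edge (d,g) lies in no bag, so the decomposition is invalid.

No — edge (d,g) lies in no bag.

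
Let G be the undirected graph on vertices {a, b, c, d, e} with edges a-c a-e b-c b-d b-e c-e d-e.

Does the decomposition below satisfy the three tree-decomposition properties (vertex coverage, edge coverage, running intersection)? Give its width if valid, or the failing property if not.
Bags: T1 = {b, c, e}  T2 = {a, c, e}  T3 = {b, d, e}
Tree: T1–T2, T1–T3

Checking the three conditions: (i) the bags cover all of {a, b, c, d, e}; (ii) for each edge, some bag contains both endpoints; (iii) the bags containing any fixed vertex form a subtree. All hold, so the decomposition is valid with width 3 − 1 = 2.

Yes; width 2.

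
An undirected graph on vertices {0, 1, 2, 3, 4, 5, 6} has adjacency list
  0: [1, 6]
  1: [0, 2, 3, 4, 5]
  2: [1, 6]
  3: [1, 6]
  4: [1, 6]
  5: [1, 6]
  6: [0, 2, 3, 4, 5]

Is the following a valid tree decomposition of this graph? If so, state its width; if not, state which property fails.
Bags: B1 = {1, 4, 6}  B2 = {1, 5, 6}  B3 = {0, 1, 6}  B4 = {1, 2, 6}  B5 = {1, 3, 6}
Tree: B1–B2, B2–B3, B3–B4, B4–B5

Checking the three conditions: (i) the bags cover all of {0, 1, 2, 3, 4, 5, 6}; (ii) for each edge, some bag contains both endpoints; (iii) the bags containing any fixed vertex form a subtree. All hold, so the decomposition is valid with width 3 − 1 = 2.

Yes; width 2.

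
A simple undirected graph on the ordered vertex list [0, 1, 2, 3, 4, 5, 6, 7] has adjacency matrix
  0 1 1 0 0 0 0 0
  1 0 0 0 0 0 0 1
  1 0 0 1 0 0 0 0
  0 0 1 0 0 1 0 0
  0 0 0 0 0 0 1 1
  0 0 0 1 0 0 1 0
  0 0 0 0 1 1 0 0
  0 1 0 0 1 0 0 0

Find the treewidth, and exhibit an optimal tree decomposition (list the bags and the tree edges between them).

Treewidth 2.
Bags: B1 = {4, 5, 6}  B2 = {4, 5, 7}  B3 = {1, 5, 7}  B4 = {0, 1, 5}  B5 = {0, 2, 5}  B6 = {2, 3, 5}
Tree: B1–B2, B2–B3, B3–B4, B4–B5, B5–B6

Every bag has size at most 3, so the width is 3 − 1 = 2 and tw(G) ≤ 2. For the lower bound, G contains the cycle 5–6–4–7–1–0–2–3–5, so G is not a forest; only forests have treewidth ≤ 1, hence tw(G) ≥ 2. Hence tw(G) = 2 exactly.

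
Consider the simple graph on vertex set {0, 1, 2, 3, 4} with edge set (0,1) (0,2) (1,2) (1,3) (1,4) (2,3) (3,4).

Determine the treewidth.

A width-2 tree decomposition is:
Bags: B1 = {1, 2, 3}  B2 = {0, 1, 2}  B3 = {1, 3, 4}
Tree: B1–B2, B1–B3
Each bag holds 3 vertices, so the decomposition has width 2, which upper-bounds the treewidth. On the other hand G contains the 3-clique {0, 1, 2}. A clique must lie in a single bag of any decomposition, so no decomposition can have width below 2. Hence tw(G) = 2 exactly.

2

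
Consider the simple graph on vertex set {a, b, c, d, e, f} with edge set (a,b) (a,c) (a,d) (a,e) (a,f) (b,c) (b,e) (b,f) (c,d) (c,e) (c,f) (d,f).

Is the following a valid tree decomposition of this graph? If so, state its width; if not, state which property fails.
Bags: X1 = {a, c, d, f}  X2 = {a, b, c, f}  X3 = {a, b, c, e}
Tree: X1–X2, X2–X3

Vertex coverage: the bags together contain {a, b, c, d, e, f}, the full vertex set. Edge coverage: each edge of G has both endpoints in at least one bag. Running intersection: for every vertex, the bags containing it form a connected subtree. All three properties hold, so this is a valid tree decomposition of width max|bag| − 1 = 3, and hence tw(G) ≤ 3.

Yes; width 3.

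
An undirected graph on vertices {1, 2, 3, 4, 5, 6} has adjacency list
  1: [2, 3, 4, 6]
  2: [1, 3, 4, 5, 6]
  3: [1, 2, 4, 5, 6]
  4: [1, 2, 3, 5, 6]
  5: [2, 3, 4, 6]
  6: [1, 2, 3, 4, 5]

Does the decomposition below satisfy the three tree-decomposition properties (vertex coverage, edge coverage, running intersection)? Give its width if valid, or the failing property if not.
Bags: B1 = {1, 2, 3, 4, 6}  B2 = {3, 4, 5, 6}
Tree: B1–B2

A tree decomposition must satisfy three properties: every vertex lies in some bag; for every edge, both endpoints lie together in some bag; and for every vertex, the bags containing it form a connected subtree. Here edge (2,5) lies in no bag, so the decomposition is invalid.

No — edge (2,5) lies in no bag.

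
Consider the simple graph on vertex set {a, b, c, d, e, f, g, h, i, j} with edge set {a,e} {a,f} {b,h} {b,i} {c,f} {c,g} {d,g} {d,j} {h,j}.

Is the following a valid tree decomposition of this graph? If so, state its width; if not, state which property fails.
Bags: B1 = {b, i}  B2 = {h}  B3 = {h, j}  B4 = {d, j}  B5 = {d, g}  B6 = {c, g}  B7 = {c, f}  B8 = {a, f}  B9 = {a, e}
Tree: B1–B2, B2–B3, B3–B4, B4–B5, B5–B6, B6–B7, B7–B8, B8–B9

A tree decomposition must satisfy three properties: every vertex lies in some bag; for every edge, both endpoints lie together in some bag; and for every vertex, the bags containing it form a connected subtree. Here edge (b,h) lies in no bag, so the decomposition is invalid.

No — edge (b,h) lies in no bag.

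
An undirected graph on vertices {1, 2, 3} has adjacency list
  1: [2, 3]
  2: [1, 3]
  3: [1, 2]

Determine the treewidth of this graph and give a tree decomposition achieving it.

A single bag containing all 3 vertices is trivially a valid decomposition of width 2. For the lower bound, the 3 vertices {1, 2, 3} are pairwise adjacent, and any tree decomposition puts a clique entirely inside one bag — forcing width ≥ 2. Hence tw(G) = 2 exactly.

Treewidth 2.
Bags: B1 = {1, 2, 3}
Tree: (single bag)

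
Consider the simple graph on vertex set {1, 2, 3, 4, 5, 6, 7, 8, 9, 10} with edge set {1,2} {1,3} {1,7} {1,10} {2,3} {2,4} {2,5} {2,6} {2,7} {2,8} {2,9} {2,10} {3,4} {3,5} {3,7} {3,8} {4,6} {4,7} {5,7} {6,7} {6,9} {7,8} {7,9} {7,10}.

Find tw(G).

A width-3 tree decomposition is:
Bags: B1 = {2, 3, 5, 7}  B2 = {2, 3, 4, 7}  B3 = {2, 3, 7, 8}  B4 = {2, 4, 6, 7}  B5 = {1, 2, 3, 7}  B6 = {2, 6, 7, 9}  B7 = {1, 2, 7, 10}
Tree: B1–B2, B1–B3, B2–B4, B1–B5, B4–B6, B5–B7
The largest bag has 4 vertices, giving width 3; this decomposition certifies tw(G) ≤ 3. Conversely, {2, 6, 7, 9} is a clique of size 4, and the vertices of any clique must share a bag in every tree decomposition; so some bag has ≥ 4 vertices and tw(G) ≥ 3. The upper and lower bounds meet at 3, so that is the treewidth.

3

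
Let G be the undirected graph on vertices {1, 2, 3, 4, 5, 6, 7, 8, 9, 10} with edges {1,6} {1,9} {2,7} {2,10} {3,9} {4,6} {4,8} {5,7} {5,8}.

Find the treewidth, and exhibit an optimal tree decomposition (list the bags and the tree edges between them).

Treewidth 1.
One optimal decomposition is:
Bags: B1 = {3, 9}  B2 = {1, 9}  B3 = {1, 6}  B4 = {4, 6}  B5 = {4, 8}  B6 = {5, 8}  B7 = {5, 7}  B8 = {2, 7}  B9 = {2, 10}
Tree: B1–B2, B2–B3, B3–B4, B4–B5, B5–B6, B6–B7, B7–B8, B8–B9

Each bag holds 2 vertices, so the decomposition has width 1, which upper-bounds the treewidth. Since G has at least one edge (e.g. 3–9), it is not an edgeless graph, so tw(G) ≥ 1. Therefore the treewidth is 1.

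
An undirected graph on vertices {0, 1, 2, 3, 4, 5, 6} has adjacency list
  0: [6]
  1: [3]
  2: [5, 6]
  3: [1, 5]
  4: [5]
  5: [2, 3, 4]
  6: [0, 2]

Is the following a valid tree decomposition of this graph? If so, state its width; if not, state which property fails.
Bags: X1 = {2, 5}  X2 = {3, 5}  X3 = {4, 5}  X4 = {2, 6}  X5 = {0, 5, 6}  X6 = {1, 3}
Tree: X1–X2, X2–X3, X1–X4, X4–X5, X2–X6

A tree decomposition must satisfy three properties: every vertex lies in some bag; for every edge, both endpoints lie together in some bag; and for every vertex, the bags containing it form a connected subtree. Here bags containing vertex 5 are not connected in the tree, so the decomposition is invalid.

No — bags containing vertex 5 are not connected in the tree.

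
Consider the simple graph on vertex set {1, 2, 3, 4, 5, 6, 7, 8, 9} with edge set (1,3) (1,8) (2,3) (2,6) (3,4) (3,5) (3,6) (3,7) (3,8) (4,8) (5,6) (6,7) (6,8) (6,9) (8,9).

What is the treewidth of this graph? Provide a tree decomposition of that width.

Each bag holds 3 vertices, so the decomposition has width 2, which upper-bounds the treewidth. Conversely, {6, 8, 9} is a clique of size 3, and the vertices of any clique must share a bag in every tree decomposition; so some bag has ≥ 3 vertices and tw(G) ≥ 2. Hence tw(G) = 2 exactly.

Treewidth 2.
One such decomposition:
Bags: B1 = {3, 6, 8}  B2 = {3, 6, 7}  B3 = {3, 4, 8}  B4 = {2, 3, 6}  B5 = {6, 8, 9}  B6 = {1, 3, 8}  B7 = {3, 5, 6}
Tree: B1–B2, B1–B3, B2–B4, B1–B5, B3–B6, B1–B7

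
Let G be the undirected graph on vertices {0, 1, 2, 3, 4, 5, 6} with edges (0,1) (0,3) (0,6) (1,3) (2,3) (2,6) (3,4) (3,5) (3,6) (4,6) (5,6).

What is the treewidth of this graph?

A width-2 tree decomposition is:
Bags: B1 = {3, 5, 6}  B2 = {0, 3, 6}  B3 = {2, 3, 6}  B4 = {0, 1, 3}  B5 = {3, 4, 6}
Tree: B1–B2, B2–B3, B2–B4, B2–B5
The largest bag has 3 vertices, giving width 2; this decomposition certifies tw(G) ≤ 2. For the lower bound, the 3 vertices {0, 1, 3} are pairwise adjacent, and any tree decomposition puts a clique entirely inside one bag — forcing width ≥ 2. The upper and lower bounds meet at 2, so that is the treewidth.

2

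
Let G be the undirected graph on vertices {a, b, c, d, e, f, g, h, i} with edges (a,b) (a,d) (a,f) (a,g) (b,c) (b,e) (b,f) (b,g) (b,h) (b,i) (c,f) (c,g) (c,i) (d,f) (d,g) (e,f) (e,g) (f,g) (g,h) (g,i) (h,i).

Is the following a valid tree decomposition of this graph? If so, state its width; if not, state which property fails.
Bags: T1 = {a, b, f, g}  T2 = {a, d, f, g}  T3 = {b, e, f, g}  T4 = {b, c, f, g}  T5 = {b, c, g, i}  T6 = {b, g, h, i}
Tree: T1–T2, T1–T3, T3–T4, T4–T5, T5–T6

Every vertex of G appears in some bag (union = {a, b, c, d, e, f, g, h, i}); every edge is covered by a bag; and for each vertex v the set of bags containing v is connected in the bag tree. The decomposition is therefore valid. The largest bag has 4 vertices, so the width is 3.

Yes; width 3.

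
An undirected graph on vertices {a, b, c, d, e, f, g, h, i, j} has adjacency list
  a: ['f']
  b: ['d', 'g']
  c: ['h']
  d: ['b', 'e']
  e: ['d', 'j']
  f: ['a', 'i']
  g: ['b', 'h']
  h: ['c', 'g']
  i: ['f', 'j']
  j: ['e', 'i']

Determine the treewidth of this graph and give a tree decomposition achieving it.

Treewidth 1.
One such decomposition:
Bags: B1 = {c, h}  B2 = {g, h}  B3 = {b, g}  B4 = {b, d}  B5 = {d, e}  B6 = {e, j}  B7 = {i, j}  B8 = {f, i}  B9 = {a, f}
Tree: B1–B2, B2–B3, B3–B4, B4–B5, B5–B6, B6–B7, B7–B8, B8–B9

Each bag holds 2 vertices, so the decomposition has width 1, which upper-bounds the treewidth. Any graph with an edge has treewidth ≥ 1, and G has the edge c–h. The upper and lower bounds meet at 1, so that is the treewidth.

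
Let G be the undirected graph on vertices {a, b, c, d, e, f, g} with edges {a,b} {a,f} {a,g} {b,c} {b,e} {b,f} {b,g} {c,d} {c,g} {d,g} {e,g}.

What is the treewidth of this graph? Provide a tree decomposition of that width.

The largest bag has 3 vertices, giving width 2; this decomposition certifies tw(G) ≤ 2. For the lower bound, the 3 vertices {c, d, g} are pairwise adjacent, and any tree decomposition puts a clique entirely inside one bag — forcing width ≥ 2. The upper and lower bounds meet at 2, so that is the treewidth.

Treewidth 2.
One such decomposition:
Bags: B1 = {b, e, g}  B2 = {a, b, g}  B3 = {b, c, g}  B4 = {a, b, f}  B5 = {c, d, g}
Tree: B1–B2, B2–B3, B2–B4, B3–B5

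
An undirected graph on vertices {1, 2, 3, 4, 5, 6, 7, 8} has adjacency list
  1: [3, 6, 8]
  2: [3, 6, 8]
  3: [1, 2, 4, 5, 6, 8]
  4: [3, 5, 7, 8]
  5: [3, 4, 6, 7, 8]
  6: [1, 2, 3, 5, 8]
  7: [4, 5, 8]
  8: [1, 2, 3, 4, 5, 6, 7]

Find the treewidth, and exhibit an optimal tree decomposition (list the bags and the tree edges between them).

Each bag holds 4 vertices, so the decomposition has width 3, which upper-bounds the treewidth. On the other hand G contains the 4-clique {3, 4, 5, 8}. A clique must lie in a single bag of any decomposition, so no decomposition can have width below 3. Hence tw(G) = 3 exactly.

Treewidth 3.
One such decomposition:
Bags: B1 = {1, 3, 6, 8}  B2 = {3, 5, 6, 8}  B3 = {2, 3, 6, 8}  B4 = {3, 4, 5, 8}  B5 = {4, 5, 7, 8}
Tree: B1–B2, B2–B3, B2–B4, B4–B5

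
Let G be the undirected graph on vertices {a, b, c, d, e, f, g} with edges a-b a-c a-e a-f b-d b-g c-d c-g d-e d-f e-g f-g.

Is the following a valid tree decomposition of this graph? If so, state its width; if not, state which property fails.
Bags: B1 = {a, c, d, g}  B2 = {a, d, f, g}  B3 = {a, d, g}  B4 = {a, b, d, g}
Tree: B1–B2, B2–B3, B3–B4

A tree decomposition must satisfy three properties: every vertex lies in some bag; for every edge, both endpoints lie together in some bag; and for every vertex, the bags containing it form a connected subtree. Here vertex e appears in no bag, so the decomposition is invalid.

No — vertex e appears in no bag.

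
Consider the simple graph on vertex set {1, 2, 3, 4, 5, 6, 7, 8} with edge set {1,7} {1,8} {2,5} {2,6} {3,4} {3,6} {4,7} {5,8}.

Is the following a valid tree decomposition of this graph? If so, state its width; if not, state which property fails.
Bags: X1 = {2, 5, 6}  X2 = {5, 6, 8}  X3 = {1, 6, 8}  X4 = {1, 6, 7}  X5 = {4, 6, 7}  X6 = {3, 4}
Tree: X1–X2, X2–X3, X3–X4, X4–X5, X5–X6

No — edge (6,3) lies in no bag.

A tree decomposition must satisfy three properties: every vertex lies in some bag; for every edge, both endpoints lie together in some bag; and for every vertex, the bags containing it form a connected subtree. Here edge (6,3) lies in no bag, so the decomposition is invalid.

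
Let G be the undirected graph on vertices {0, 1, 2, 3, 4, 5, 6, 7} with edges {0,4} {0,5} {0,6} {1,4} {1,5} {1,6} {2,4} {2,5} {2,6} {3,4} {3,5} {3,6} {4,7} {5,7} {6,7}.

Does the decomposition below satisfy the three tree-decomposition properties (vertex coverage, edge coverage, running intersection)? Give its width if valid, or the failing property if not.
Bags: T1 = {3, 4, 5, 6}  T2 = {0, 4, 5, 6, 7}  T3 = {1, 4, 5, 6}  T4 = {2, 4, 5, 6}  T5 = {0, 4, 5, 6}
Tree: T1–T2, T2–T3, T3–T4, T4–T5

A tree decomposition must satisfy three properties: every vertex lies in some bag; for every edge, both endpoints lie together in some bag; and for every vertex, the bags containing it form a connected subtree. Here bags containing vertex 0 are not connected in the tree, so the decomposition is invalid.

No — bags containing vertex 0 are not connected in the tree.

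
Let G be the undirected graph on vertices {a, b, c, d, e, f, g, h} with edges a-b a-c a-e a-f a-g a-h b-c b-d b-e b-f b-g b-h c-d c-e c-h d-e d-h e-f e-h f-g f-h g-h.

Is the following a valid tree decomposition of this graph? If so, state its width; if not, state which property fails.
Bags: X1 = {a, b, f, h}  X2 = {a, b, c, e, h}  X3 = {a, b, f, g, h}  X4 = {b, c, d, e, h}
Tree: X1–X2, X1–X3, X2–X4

A tree decomposition must satisfy three properties: every vertex lies in some bag; for every edge, both endpoints lie together in some bag; and for every vertex, the bags containing it form a connected subtree. Here edge (e,f) lies in no bag, so the decomposition is invalid.

No — edge (e,f) lies in no bag.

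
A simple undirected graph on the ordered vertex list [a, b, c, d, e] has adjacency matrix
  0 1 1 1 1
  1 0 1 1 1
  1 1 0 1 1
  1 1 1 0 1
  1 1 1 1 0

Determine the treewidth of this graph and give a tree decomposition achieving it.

With just one bag of size 5, the width is 5 − 1 = 4, so tw(G) ≤ 4. Conversely, {a, b, c, d, e} is a clique of size 5, and the vertices of any clique must share a bag in every tree decomposition; so some bag has ≥ 5 vertices and tw(G) ≥ 4. Combining the bounds, tw(G) = 4.

Treewidth 4.
One optimal decomposition is:
Bags: B1 = {a, b, c, d, e}
Tree: (single bag)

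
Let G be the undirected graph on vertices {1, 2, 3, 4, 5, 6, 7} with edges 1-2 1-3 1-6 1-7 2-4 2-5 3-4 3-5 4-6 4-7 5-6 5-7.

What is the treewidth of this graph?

3

A width-3 tree decomposition is:
Bags: B1 = {1, 4, 5, 6}  B2 = {1, 3, 4, 5}  B3 = {1, 4, 5, 7}  B4 = {1, 2, 4, 5}
Tree: B1–B2, B2–B3, B3–B4
The largest bag has 4 vertices, giving width 3; this decomposition certifies tw(G) ≤ 3. For the lower bound: the 4 vertex sets {5,6}, {3,4}, {1}, {7} are disjoint, each induces a connected subgraph, and every pair is joined by at least one edge of G. Contracting each set to a single vertex therefore yields K_{4} as a minor, and since treewidth is minor-monotone, tw(G) ≥ tw(K_{4}) = 3. Combining the bounds, tw(G) = 3.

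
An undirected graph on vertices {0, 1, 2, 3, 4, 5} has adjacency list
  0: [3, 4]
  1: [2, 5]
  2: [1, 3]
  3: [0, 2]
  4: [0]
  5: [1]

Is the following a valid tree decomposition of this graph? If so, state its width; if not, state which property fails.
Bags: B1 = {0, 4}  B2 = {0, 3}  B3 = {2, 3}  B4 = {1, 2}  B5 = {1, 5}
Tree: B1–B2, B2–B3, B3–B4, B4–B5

Every vertex of G appears in some bag (union = {0, 1, 2, 3, 4, 5}); every edge is covered by a bag; and for each vertex v the set of bags containing v is connected in the bag tree. The decomposition is therefore valid. The largest bag has 2 vertices, so the width is 1.

Yes; width 1.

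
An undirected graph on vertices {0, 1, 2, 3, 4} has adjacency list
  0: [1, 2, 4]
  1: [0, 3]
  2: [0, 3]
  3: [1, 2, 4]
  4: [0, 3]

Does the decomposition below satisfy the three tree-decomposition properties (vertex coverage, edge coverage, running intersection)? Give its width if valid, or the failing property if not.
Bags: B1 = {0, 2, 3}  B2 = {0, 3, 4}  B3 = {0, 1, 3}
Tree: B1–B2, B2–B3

Every vertex of G appears in some bag (union = {0, 1, 2, 3, 4}); every edge is covered by a bag; and for each vertex v the set of bags containing v is connected in the bag tree. The decomposition is therefore valid. The largest bag has 3 vertices, so the width is 2.

Yes; width 2.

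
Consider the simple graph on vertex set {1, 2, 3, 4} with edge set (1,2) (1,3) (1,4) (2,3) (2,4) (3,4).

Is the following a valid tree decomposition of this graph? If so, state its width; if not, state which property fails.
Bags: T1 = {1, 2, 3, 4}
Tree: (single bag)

Yes; width 3.

Checking the three conditions: (i) the bags cover all of {1, 2, 3, 4}; (ii) for each edge, some bag contains both endpoints; (iii) the bags containing any fixed vertex form a subtree. All hold, so the decomposition is valid with width 4 − 1 = 3.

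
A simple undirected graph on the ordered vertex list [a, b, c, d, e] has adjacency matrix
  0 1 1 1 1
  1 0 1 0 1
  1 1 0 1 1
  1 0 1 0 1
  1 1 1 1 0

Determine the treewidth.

A width-3 tree decomposition is:
Bags: B1 = {a, c, d, e}  B2 = {a, b, c, e}
Tree: B1–B2
The largest bag has 4 vertices, giving width 3; this decomposition certifies tw(G) ≤ 3. For the lower bound, the 4 vertices {a, c, d, e} are pairwise adjacent, and any tree decomposition puts a clique entirely inside one bag — forcing width ≥ 3. The upper and lower bounds meet at 3, so that is the treewidth.

3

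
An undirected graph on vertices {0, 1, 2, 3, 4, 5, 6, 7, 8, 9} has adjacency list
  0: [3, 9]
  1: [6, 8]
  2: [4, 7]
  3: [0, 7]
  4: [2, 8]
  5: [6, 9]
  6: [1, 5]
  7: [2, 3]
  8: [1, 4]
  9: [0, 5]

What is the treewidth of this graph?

2

A width-2 tree decomposition is:
Bags: B1 = {2, 3, 7}  B2 = {2, 3, 4}  B3 = {3, 4, 8}  B4 = {1, 3, 8}  B5 = {1, 3, 6}  B6 = {3, 5, 6}  B7 = {3, 5, 9}  B8 = {0, 3, 9}
Tree: B1–B2, B2–B3, B3–B4, B4–B5, B5–B6, B6–B7, B7–B8
Every bag has size at most 3, so the width is 3 − 1 = 2 and tw(G) ≤ 2. For the lower bound, G contains the cycle 3–7–2–4–8–1–6–5–9–0–3, so G is not a forest; only forests have treewidth ≤ 1, hence tw(G) ≥ 2. The upper and lower bounds meet at 2, so that is the treewidth.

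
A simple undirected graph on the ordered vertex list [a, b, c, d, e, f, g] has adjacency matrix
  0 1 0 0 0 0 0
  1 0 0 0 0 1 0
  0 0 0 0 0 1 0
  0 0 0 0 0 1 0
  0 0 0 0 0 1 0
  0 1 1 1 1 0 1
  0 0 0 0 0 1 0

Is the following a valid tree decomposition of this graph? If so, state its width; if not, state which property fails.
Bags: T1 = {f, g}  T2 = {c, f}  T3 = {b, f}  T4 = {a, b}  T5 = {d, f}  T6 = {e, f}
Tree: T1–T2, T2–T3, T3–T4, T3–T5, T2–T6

Vertex coverage: the bags together contain {a, b, c, d, e, f, g}, the full vertex set. Edge coverage: each edge of G has both endpoints in at least one bag. Running intersection: for every vertex, the bags containing it form a connected subtree. All three properties hold, so this is a valid tree decomposition of width max|bag| − 1 = 1, and hence tw(G) ≤ 1.

Yes; width 1.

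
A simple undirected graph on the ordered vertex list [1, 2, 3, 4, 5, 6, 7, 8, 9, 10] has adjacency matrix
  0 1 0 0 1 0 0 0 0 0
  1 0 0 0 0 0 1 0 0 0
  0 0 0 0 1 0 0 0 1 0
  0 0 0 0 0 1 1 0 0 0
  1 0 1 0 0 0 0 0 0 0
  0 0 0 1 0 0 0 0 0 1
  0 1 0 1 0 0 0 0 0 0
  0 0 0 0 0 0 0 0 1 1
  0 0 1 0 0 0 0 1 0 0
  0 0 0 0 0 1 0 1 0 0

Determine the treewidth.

2

A width-2 tree decomposition is:
Bags: B1 = {2, 4, 7}  B2 = {1, 2, 4}  B3 = {1, 4, 5}  B4 = {3, 4, 5}  B5 = {3, 4, 9}  B6 = {4, 8, 9}  B7 = {4, 8, 10}  B8 = {4, 6, 10}
Tree: B1–B2, B2–B3, B3–B4, B4–B5, B5–B6, B6–B7, B7–B8
Every bag has size at most 3, so the width is 3 − 1 = 2 and tw(G) ≤ 2. For the lower bound, G contains the cycle 4–7–2–1–5–3–9–8–10–6–4, so G is not a forest; only forests have treewidth ≤ 1, hence tw(G) ≥ 2. The upper and lower bounds meet at 2, so that is the treewidth.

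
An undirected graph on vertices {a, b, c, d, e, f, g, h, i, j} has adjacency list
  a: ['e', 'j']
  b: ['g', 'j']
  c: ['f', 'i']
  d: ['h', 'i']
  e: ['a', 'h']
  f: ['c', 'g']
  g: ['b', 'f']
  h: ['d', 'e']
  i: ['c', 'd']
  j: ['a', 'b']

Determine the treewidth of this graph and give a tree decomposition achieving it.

Treewidth 2.
Bags: B1 = {d, e, h}  B2 = {d, e, i}  B3 = {c, e, i}  B4 = {c, e, f}  B5 = {e, f, g}  B6 = {b, e, g}  B7 = {b, e, j}  B8 = {a, e, j}
Tree: B1–B2, B2–B3, B3–B4, B4–B5, B5–B6, B6–B7, B7–B8

Each bag holds 3 vertices, so the decomposition has width 2, which upper-bounds the treewidth. The edges e–h–d–i–c–f–g–b–j–a–e form a cycle, so G is not a tree and its treewidth is at least 2. The upper and lower bounds meet at 2, so that is the treewidth.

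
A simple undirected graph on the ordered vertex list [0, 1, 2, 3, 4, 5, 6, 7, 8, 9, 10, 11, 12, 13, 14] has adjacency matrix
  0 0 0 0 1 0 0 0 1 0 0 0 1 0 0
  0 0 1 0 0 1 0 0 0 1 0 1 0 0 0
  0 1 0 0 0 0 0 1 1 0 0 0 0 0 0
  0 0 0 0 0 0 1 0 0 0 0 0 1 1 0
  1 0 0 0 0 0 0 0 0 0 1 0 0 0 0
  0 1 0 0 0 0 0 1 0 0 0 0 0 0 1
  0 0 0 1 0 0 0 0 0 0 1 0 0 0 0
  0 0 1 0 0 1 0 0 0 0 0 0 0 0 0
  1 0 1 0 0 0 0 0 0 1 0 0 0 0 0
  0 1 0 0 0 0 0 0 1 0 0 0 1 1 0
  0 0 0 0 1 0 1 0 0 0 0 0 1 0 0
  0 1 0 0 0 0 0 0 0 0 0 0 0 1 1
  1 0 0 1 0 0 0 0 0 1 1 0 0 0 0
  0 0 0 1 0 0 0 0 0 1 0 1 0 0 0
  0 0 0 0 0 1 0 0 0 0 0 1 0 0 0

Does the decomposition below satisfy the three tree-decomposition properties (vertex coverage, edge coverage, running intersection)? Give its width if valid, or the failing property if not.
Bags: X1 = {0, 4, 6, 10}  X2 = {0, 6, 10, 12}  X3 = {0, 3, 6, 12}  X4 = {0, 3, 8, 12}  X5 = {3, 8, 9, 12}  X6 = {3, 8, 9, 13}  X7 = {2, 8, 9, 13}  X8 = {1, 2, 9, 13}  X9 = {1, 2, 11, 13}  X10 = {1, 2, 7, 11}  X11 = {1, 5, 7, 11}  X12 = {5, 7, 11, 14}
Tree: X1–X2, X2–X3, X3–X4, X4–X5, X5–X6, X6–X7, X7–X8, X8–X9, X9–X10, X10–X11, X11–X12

Checking the three conditions: (i) the bags cover all of {0, 1, 2, 3, 4, 5, 6, 7, 8, 9, 10, 11, 12, 13, 14}; (ii) for each edge, some bag contains both endpoints; (iii) the bags containing any fixed vertex form a subtree. All hold, so the decomposition is valid with width 4 − 1 = 3.

Yes; width 3.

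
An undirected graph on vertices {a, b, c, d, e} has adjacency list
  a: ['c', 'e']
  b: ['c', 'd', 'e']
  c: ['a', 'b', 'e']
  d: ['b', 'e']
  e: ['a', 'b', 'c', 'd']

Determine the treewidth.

A width-2 tree decomposition is:
Bags: B1 = {a, c, e}  B2 = {b, c, e}  B3 = {b, d, e}
Tree: B1–B2, B2–B3
Each bag holds 3 vertices, so the decomposition has width 2, which upper-bounds the treewidth. Conversely, {b, d, e} is a clique of size 3, and the vertices of any clique must share a bag in every tree decomposition; so some bag has ≥ 3 vertices and tw(G) ≥ 2. Hence tw(G) = 2 exactly.

2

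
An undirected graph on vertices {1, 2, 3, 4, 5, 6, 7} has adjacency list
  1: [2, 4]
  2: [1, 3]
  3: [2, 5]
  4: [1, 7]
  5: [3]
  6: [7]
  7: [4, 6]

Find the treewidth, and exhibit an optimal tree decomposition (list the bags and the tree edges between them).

Each bag holds 2 vertices, so the decomposition has width 1, which upper-bounds the treewidth. Since G has at least one edge (e.g. 6–7), it is not an edgeless graph, so tw(G) ≥ 1. The upper and lower bounds meet at 1, so that is the treewidth.

Treewidth 1.
Bags: B1 = {6, 7}  B2 = {4, 7}  B3 = {1, 4}  B4 = {1, 2}  B5 = {2, 3}  B6 = {3, 5}
Tree: B1–B2, B2–B3, B3–B4, B4–B5, B5–B6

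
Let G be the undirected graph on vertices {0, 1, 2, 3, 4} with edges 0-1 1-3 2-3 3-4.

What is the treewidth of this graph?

1

A width-1 tree decomposition is:
Bags: B1 = {1, 3}  B2 = {0, 1}  B3 = {2, 3}  B4 = {3, 4}
Tree: B1–B2, B1–B3, B3–B4
The largest bag has 2 vertices, giving width 1; this decomposition certifies tw(G) ≤ 1. Any graph with an edge has treewidth ≥ 1, and G has the edge 1–3. The upper and lower bounds meet at 1, so that is the treewidth.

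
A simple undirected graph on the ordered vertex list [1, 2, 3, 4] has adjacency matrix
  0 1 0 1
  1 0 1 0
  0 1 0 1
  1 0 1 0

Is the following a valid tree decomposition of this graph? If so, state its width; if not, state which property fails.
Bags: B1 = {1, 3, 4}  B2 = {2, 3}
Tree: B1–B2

No — edge (1,2) lies in no bag.

A tree decomposition must satisfy three properties: every vertex lies in some bag; for every edge, both endpoints lie together in some bag; and for every vertex, the bags containing it form a connected subtree. Here edge (1,2) lies in no bag, so the decomposition is invalid.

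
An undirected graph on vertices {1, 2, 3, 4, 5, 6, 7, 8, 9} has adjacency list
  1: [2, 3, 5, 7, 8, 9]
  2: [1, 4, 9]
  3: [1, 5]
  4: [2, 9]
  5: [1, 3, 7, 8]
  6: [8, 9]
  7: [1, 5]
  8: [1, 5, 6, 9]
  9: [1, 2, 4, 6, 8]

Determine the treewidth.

2

A width-2 tree decomposition is:
Bags: B1 = {1, 8, 9}  B2 = {1, 5, 8}  B3 = {1, 2, 9}  B4 = {1, 3, 5}  B5 = {2, 4, 9}  B6 = {1, 5, 7}  B7 = {6, 8, 9}
Tree: B1–B2, B1–B3, B2–B4, B3–B5, B4–B6, B1–B7
Each bag holds 3 vertices, so the decomposition has width 2, which upper-bounds the treewidth. On the other hand G contains the 3-clique {1, 8, 9}. A clique must lie in a single bag of any decomposition, so no decomposition can have width below 2. Hence tw(G) = 2 exactly.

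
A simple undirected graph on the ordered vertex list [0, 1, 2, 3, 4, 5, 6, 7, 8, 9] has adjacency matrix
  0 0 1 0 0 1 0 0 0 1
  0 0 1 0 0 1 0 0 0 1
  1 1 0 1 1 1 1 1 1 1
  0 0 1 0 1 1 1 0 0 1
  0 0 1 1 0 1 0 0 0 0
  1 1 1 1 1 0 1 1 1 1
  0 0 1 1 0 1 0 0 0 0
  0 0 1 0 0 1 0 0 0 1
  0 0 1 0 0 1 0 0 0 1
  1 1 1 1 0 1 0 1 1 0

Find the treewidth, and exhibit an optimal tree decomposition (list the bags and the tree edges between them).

The largest bag has 4 vertices, giving width 3; this decomposition certifies tw(G) ≤ 3. Conversely, {0, 2, 5, 9} is a clique of size 4, and the vertices of any clique must share a bag in every tree decomposition; so some bag has ≥ 4 vertices and tw(G) ≥ 3. Hence tw(G) = 3 exactly.

Treewidth 3.
One such decomposition:
Bags: B1 = {2, 5, 8, 9}  B2 = {2, 3, 5, 9}  B3 = {2, 5, 7, 9}  B4 = {2, 3, 5, 6}  B5 = {0, 2, 5, 9}  B6 = {1, 2, 5, 9}  B7 = {2, 3, 4, 5}
Tree: B1–B2, B1–B3, B2–B4, B1–B5, B1–B6, B4–B7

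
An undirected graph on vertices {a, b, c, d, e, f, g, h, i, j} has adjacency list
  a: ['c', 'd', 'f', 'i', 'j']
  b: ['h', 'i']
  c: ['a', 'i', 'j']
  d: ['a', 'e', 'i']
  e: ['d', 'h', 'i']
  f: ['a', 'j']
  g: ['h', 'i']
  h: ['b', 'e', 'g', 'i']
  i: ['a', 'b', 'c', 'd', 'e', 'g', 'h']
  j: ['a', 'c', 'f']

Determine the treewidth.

2

A width-2 tree decomposition is:
Bags: B1 = {d, e, i}  B2 = {e, h, i}  B3 = {a, d, i}  B4 = {g, h, i}  B5 = {a, c, i}  B6 = {a, c, j}  B7 = {a, f, j}  B8 = {b, h, i}
Tree: B1–B2, B1–B3, B2–B4, B3–B5, B5–B6, B6–B7, B4–B8
The largest bag has 3 vertices, giving width 2; this decomposition certifies tw(G) ≤ 2. On the other hand G contains the 3-clique {a, c, j}. A clique must lie in a single bag of any decomposition, so no decomposition can have width below 2. Hence tw(G) = 2 exactly.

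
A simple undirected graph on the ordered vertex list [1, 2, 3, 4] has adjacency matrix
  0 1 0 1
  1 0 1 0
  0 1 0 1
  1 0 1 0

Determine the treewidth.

2

A width-2 tree decomposition is:
Bags: B1 = {2, 3, 4}  B2 = {1, 2, 4}
Tree: B1–B2
The largest bag has 3 vertices, giving width 2; this decomposition certifies tw(G) ≤ 2. Since 2–3–4–1–2 is a cycle in G, G is not acyclic. Forests are exactly the graphs of treewidth ≤ 1, so tw(G) ≥ 2. Hence tw(G) = 2 exactly.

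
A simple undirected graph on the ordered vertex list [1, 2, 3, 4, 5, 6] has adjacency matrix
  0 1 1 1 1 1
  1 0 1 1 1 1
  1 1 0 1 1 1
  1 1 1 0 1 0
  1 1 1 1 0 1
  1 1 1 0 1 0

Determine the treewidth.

4

A width-4 tree decomposition is:
Bags: B1 = {1, 2, 3, 5, 6}  B2 = {1, 2, 3, 4, 5}
Tree: B1–B2
Each bag holds 5 vertices, so the decomposition has width 4, which upper-bounds the treewidth. On the other hand G contains the 5-clique {1, 2, 3, 4, 5}. A clique must lie in a single bag of any decomposition, so no decomposition can have width below 4. Hence tw(G) = 4 exactly.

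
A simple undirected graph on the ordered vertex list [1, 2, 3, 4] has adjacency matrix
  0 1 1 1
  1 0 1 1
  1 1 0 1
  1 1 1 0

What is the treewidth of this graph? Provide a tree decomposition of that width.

Treewidth 3.
One optimal decomposition is:
Bags: B1 = {1, 2, 3, 4}
Tree: (single bag)

A single bag containing all 4 vertices is trivially a valid decomposition of width 3. On the other hand G contains the 4-clique {1, 2, 3, 4}. A clique must lie in a single bag of any decomposition, so no decomposition can have width below 3. The upper and lower bounds meet at 3, so that is the treewidth.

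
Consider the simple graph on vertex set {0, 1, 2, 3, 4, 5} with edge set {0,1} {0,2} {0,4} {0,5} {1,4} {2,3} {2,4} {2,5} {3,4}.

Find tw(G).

2

A width-2 tree decomposition is:
Bags: B1 = {0, 2, 4}  B2 = {0, 1, 4}  B3 = {2, 3, 4}  B4 = {0, 2, 5}
Tree: B1–B2, B1–B3, B1–B4
Each bag holds 3 vertices, so the decomposition has width 2, which upper-bounds the treewidth. For the lower bound, the 3 vertices {0, 1, 4} are pairwise adjacent, and any tree decomposition puts a clique entirely inside one bag — forcing width ≥ 2. Combining the bounds, tw(G) = 2.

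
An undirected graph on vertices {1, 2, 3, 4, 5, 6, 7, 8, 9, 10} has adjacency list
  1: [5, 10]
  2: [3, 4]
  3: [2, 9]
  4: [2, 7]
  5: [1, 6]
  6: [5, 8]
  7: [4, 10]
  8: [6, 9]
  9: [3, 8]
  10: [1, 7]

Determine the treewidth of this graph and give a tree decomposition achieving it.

Treewidth 2.
One optimal decomposition is:
Bags: B1 = {4, 7, 10}  B2 = {2, 4, 10}  B3 = {2, 3, 10}  B4 = {3, 9, 10}  B5 = {8, 9, 10}  B6 = {6, 8, 10}  B7 = {5, 6, 10}  B8 = {1, 5, 10}
Tree: B1–B2, B2–B3, B3–B4, B4–B5, B5–B6, B6–B7, B7–B8

Each bag holds 3 vertices, so the decomposition has width 2, which upper-bounds the treewidth. Since 10–7–4–2–3–9–8–6–5–1–10 is a cycle in G, G is not acyclic. Forests are exactly the graphs of treewidth ≤ 1, so tw(G) ≥ 2. The upper and lower bounds meet at 2, so that is the treewidth.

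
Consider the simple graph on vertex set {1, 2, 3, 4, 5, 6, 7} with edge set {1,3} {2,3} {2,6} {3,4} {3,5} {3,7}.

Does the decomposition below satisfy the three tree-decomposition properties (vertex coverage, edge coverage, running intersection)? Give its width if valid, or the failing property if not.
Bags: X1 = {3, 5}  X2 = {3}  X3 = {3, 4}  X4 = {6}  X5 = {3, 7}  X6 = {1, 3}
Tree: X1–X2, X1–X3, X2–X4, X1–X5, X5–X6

No — vertex 2 appears in no bag.

A tree decomposition must satisfy three properties: every vertex lies in some bag; for every edge, both endpoints lie together in some bag; and for every vertex, the bags containing it form a connected subtree. Here vertex 2 appears in no bag, so the decomposition is invalid.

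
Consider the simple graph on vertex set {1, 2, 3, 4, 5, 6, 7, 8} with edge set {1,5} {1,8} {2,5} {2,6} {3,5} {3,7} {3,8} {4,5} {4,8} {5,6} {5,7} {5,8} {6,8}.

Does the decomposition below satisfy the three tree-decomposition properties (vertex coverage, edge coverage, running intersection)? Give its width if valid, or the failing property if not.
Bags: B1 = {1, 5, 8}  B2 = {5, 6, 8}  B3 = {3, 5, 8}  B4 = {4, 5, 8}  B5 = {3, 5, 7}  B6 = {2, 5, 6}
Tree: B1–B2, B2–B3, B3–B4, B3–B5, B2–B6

Yes; width 2.

Every vertex of G appears in some bag (union = {1, 2, 3, 4, 5, 6, 7, 8}); every edge is covered by a bag; and for each vertex v the set of bags containing v is connected in the bag tree. The decomposition is therefore valid. The largest bag has 3 vertices, so the width is 2.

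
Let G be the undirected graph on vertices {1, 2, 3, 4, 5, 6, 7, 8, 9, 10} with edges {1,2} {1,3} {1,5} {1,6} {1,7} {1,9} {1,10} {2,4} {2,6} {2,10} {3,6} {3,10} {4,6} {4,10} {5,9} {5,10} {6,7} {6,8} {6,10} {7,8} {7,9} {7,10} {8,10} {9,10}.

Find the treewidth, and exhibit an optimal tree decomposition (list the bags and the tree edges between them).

Treewidth 3.
One such decomposition:
Bags: B1 = {1, 3, 6, 10}  B2 = {1, 6, 7, 10}  B3 = {1, 2, 6, 10}  B4 = {1, 7, 9, 10}  B5 = {1, 5, 9, 10}  B6 = {6, 7, 8, 10}  B7 = {2, 4, 6, 10}
Tree: B1–B2, B1–B3, B2–B4, B4–B5, B2–B6, B3–B7

Every bag has size at most 4, so the width is 4 − 1 = 3 and tw(G) ≤ 3. On the other hand G contains the 4-clique {6, 7, 8, 10}. A clique must lie in a single bag of any decomposition, so no decomposition can have width below 3. The upper and lower bounds meet at 3, so that is the treewidth.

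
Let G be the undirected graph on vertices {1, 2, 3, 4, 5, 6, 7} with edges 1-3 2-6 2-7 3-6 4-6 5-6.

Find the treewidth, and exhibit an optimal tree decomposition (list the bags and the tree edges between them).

Treewidth 1.
Bags: B1 = {4, 6}  B2 = {2, 6}  B3 = {3, 6}  B4 = {5, 6}  B5 = {2, 7}  B6 = {1, 3}
Tree: B1–B2, B2–B3, B1–B4, B2–B5, B3–B6

The largest bag has 2 vertices, giving width 1; this decomposition certifies tw(G) ≤ 1. G has an edge, so its treewidth is at least 1. The upper and lower bounds meet at 1, so that is the treewidth.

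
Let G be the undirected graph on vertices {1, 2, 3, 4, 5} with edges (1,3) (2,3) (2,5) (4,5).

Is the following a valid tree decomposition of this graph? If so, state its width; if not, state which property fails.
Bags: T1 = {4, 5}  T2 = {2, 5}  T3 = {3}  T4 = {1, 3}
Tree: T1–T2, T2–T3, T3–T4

No — edge (2,3) lies in no bag.

A tree decomposition must satisfy three properties: every vertex lies in some bag; for every edge, both endpoints lie together in some bag; and for every vertex, the bags containing it form a connected subtree. Here edge (2,3) lies in no bag, so the decomposition is invalid.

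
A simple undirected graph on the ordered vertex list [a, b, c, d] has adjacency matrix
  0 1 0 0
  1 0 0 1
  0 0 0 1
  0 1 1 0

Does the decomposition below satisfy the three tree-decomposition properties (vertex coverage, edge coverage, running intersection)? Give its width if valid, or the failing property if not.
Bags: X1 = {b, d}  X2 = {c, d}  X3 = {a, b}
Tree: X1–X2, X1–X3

Yes; width 1.

Checking the three conditions: (i) the bags cover all of {a, b, c, d}; (ii) for each edge, some bag contains both endpoints; (iii) the bags containing any fixed vertex form a subtree. All hold, so the decomposition is valid with width 2 − 1 = 1.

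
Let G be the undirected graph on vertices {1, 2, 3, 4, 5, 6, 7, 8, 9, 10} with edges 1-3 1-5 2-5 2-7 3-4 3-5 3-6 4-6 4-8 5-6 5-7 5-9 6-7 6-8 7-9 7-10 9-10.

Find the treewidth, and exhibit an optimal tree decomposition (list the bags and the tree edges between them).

The largest bag has 3 vertices, giving width 2; this decomposition certifies tw(G) ≤ 2. Conversely, {4, 6, 8} is a clique of size 3, and the vertices of any clique must share a bag in every tree decomposition; so some bag has ≥ 3 vertices and tw(G) ≥ 2. The upper and lower bounds meet at 2, so that is the treewidth.

Treewidth 2.
One optimal decomposition is:
Bags: B1 = {5, 6, 7}  B2 = {5, 7, 9}  B3 = {2, 5, 7}  B4 = {3, 5, 6}  B5 = {1, 3, 5}  B6 = {3, 4, 6}  B7 = {4, 6, 8}  B8 = {7, 9, 10}
Tree: B1–B2, B1–B3, B1–B4, B4–B5, B4–B6, B6–B7, B2–B8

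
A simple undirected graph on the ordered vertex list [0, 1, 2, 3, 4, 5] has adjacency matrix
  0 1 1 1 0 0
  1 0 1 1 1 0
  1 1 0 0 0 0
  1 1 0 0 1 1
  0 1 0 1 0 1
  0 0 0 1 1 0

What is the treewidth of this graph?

2

A width-2 tree decomposition is:
Bags: B1 = {3, 4, 5}  B2 = {1, 3, 4}  B3 = {0, 1, 3}  B4 = {0, 1, 2}
Tree: B1–B2, B2–B3, B3–B4
Each bag holds 3 vertices, so the decomposition has width 2, which upper-bounds the treewidth. On the other hand G contains the 3-clique {0, 1, 2}. A clique must lie in a single bag of any decomposition, so no decomposition can have width below 2. Therefore the treewidth is 2.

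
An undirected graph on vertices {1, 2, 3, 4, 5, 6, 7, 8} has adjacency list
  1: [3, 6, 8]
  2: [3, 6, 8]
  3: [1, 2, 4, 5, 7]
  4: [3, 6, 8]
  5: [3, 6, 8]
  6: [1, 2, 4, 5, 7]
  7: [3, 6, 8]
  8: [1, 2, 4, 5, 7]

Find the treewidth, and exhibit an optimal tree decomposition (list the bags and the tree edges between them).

Treewidth 3.
Bags: B1 = {2, 3, 6, 8}  B2 = {3, 5, 6, 8}  B3 = {3, 6, 7, 8}  B4 = {3, 4, 6, 8}  B5 = {1, 3, 6, 8}
Tree: B1–B2, B2–B3, B3–B4, B4–B5

Each bag holds 4 vertices, so the decomposition has width 3, which upper-bounds the treewidth. For the lower bound: the 4 vertex sets {2,8}, {5,6}, {3}, {7} are disjoint, each induces a connected subgraph, and every pair is joined by at least one edge of G. Contracting each set to a single vertex therefore yields K_{4} as a minor, and since treewidth is minor-monotone, tw(G) ≥ tw(K_{4}) = 3. Hence tw(G) = 3 exactly.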